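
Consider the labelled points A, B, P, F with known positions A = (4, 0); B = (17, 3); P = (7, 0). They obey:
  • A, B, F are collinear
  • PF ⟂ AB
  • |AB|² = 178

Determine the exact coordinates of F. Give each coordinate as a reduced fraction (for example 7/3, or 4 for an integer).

1. F_x = 1219/178  [[A, B, F are collinear ⇒ -3x+13y+12=0] ∩ [PF ⟂ AB ⇒ 13x+3y-91=0]]
2. F_y = 117/178  [[A, B, F are collinear ⇒ -3x+13y+12=0] ∩ [PF ⟂ AB ⇒ 13x+3y-91=0]]
   so F = (1219/178, 117/178)

F = (1219/178, 117/178)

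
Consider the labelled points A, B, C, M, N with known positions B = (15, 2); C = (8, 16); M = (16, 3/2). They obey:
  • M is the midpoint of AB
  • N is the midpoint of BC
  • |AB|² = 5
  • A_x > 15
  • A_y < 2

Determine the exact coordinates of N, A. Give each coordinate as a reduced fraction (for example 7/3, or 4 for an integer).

1. A_x = 17  [A = 2·M−B = 2·(16, 3/2)−(15, 2)]
2. A_y = 1  [A = 2·M−B = 2·(16, 3/2)−(15, 2)]
   so A = (17, 1)
3. N_x = 23/2  [2·N = B+C = (15, 2)+(8, 16)]
4. N_y = 9  [2·N = B+C = (15, 2)+(8, 16)]
   so N = (23/2, 9)

N = (23/2, 9)
A = (17, 1)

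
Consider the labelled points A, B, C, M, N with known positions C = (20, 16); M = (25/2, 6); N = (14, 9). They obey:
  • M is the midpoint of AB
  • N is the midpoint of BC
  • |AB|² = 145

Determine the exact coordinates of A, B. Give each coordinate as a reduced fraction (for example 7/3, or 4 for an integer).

A = (17, 10)
B = (8, 2)

1. B_x = 8  [B = 2·N−C = 2·(14, 9)−(20, 16)]
2. B_y = 2  [B = 2·N−C = 2·(14, 9)−(20, 16)]
   so B = (8, 2)
3. A_x = 17  [A = 2·M−B = 2·(25/2, 6)−(8, 2)]
4. A_y = 10  [A = 2·M−B = 2·(25/2, 6)−(8, 2)]
   so A = (17, 10)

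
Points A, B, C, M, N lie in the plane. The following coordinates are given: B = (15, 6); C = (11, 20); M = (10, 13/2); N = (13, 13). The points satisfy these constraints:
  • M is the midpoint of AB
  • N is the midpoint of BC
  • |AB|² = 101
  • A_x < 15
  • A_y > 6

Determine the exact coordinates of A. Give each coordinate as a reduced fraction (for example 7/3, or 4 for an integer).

1. A_x = 5  [A = 2·M−B = 2·(10, 13/2)−(15, 6)]
2. A_y = 7  [A = 2·M−B = 2·(10, 13/2)−(15, 6)]
   so A = (5, 7)

A = (5, 7)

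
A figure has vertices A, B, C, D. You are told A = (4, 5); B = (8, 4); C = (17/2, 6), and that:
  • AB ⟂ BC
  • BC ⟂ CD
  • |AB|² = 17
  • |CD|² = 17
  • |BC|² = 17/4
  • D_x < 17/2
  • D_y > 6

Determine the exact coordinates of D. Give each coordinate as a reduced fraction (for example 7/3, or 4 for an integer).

D = (9/2, 7)

1. D_x = 9/2  [[BC ⟂ CD ⇒ 1/2x+2y-65/4=0] ∩ [|D−(17/2, 6)|²=17]]
2. D_y = 7  [[BC ⟂ CD ⇒ 1/2x+2y-65/4=0] ∩ [|D−(17/2, 6)|²=17]]
   so D = (9/2, 7)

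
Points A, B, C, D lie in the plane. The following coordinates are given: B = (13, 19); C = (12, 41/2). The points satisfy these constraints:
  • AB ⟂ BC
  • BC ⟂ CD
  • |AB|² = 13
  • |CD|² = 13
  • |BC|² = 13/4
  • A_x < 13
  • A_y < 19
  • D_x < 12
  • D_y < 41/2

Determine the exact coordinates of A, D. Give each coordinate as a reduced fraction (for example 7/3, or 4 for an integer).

A = (10, 17)
D = (9, 37/2)

1. A_x = 10  [[AB ⟂ BC ⇒ 1x-3/2y+31/2=0] ∩ [|A−(13, 19)|²=13]]
2. A_y = 17  [[AB ⟂ BC ⇒ 1x-3/2y+31/2=0] ∩ [|A−(13, 19)|²=13]]
   so A = (10, 17)
3. D_x = 9  [[BC ⟂ CD ⇒ -1x+3/2y-75/4=0] ∩ [|D−(12, 41/2)|²=13]]
4. D_y = 37/2  [[BC ⟂ CD ⇒ -1x+3/2y-75/4=0] ∩ [|D−(12, 41/2)|²=13]]
   so D = (9, 37/2)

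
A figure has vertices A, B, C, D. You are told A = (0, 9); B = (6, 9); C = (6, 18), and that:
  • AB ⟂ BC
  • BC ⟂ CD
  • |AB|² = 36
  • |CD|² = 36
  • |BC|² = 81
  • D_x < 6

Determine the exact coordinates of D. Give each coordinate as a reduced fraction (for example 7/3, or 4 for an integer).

D = (0, 18)

1. D_x = 0  [[BC ⟂ CD ⇒ 9y-162=0] ∩ [|D−(6, 18)|²=36]]
2. D_y = 18  [[BC ⟂ CD ⇒ 9y-162=0] ∩ [|D−(6, 18)|²=36]]
   so D = (0, 18)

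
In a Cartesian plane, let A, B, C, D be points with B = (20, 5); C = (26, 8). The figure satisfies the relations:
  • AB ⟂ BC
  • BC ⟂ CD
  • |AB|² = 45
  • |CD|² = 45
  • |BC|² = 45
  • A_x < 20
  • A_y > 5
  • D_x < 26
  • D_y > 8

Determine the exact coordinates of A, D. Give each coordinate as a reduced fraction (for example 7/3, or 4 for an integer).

1. A_x = 17  [[AB ⟂ BC ⇒ -6x-3y+135=0] ∩ [|A−(20, 5)|²=45]]
2. A_y = 11  [[AB ⟂ BC ⇒ -6x-3y+135=0] ∩ [|A−(20, 5)|²=45]]
   so A = (17, 11)
3. D_x = 23  [[BC ⟂ CD ⇒ 6x+3y-180=0] ∩ [|D−(26, 8)|²=45]]
4. D_y = 14  [[BC ⟂ CD ⇒ 6x+3y-180=0] ∩ [|D−(26, 8)|²=45]]
   so D = (23, 14)

A = (17, 11)
D = (23, 14)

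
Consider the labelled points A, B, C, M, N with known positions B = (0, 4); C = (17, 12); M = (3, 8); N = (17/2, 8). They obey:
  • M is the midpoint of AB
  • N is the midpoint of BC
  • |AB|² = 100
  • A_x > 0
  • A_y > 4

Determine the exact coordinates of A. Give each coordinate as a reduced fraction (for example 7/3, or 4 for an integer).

A = (6, 12)

1. A_x = 6  [A = 2·M−B = 2·(3, 8)−(0, 4)]
2. A_y = 12  [A = 2·M−B = 2·(3, 8)−(0, 4)]
   so A = (6, 12)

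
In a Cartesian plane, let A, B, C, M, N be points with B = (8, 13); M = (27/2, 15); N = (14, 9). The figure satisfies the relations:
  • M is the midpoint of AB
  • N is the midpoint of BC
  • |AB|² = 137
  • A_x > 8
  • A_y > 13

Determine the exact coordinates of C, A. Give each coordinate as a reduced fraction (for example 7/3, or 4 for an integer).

1. A_x = 19  [A = 2·M−B = 2·(27/2, 15)−(8, 13)]
2. A_y = 17  [A = 2·M−B = 2·(27/2, 15)−(8, 13)]
   so A = (19, 17)
3. C_x = 20  [C = 2·N−B = 2·(14, 9)−(8, 13)]
4. C_y = 5  [C = 2·N−B = 2·(14, 9)−(8, 13)]
   so C = (20, 5)

C = (20, 5)
A = (19, 17)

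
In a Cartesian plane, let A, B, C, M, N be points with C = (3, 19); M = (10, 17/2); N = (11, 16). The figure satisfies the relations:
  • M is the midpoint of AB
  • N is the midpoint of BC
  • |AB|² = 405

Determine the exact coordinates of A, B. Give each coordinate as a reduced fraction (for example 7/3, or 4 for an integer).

A = (1, 4)
B = (19, 13)

1. B_x = 19  [B = 2·N−C = 2·(11, 16)−(3, 19)]
2. B_y = 13  [B = 2·N−C = 2·(11, 16)−(3, 19)]
   so B = (19, 13)
3. A_x = 1  [A = 2·M−B = 2·(10, 17/2)−(19, 13)]
4. A_y = 4  [A = 2·M−B = 2·(10, 17/2)−(19, 13)]
   so A = (1, 4)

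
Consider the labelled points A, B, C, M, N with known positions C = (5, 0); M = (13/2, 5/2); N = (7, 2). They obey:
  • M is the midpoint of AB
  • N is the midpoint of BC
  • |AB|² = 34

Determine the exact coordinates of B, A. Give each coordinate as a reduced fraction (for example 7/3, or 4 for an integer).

1. B_x = 9  [B = 2·N−C = 2·(7, 2)−(5, 0)]
2. B_y = 4  [B = 2·N−C = 2·(7, 2)−(5, 0)]
   so B = (9, 4)
3. A_x = 4  [A = 2·M−B = 2·(13/2, 5/2)−(9, 4)]
4. A_y = 1  [A = 2·M−B = 2·(13/2, 5/2)−(9, 4)]
   so A = (4, 1)

B = (9, 4)
A = (4, 1)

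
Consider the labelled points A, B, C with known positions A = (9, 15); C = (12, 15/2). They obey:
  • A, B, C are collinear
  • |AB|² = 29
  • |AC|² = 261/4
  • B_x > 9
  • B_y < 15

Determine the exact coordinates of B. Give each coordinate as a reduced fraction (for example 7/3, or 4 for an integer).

B = (11, 10)

1. B_x = 11  [[A, B, C are collinear ⇒ -15/2x-3y+225/2=0] ∩ [|B−(9, 15)|²=29]]
2. B_y = 10  [[A, B, C are collinear ⇒ -15/2x-3y+225/2=0] ∩ [|B−(9, 15)|²=29]]
   so B = (11, 10)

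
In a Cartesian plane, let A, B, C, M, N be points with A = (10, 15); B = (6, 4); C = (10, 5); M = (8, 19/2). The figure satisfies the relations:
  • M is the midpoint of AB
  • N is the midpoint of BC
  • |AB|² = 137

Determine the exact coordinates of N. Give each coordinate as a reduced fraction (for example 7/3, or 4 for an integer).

1. N_x = 8  [2·N = B+C = (6, 4)+(10, 5)]
2. N_y = 9/2  [2·N = B+C = (6, 4)+(10, 5)]
   so N = (8, 9/2)

N = (8, 9/2)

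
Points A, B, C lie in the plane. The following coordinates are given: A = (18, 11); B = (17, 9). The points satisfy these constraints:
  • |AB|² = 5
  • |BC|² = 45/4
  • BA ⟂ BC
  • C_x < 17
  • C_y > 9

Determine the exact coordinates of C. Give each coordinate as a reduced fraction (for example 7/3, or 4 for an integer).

C = (14, 21/2)

1. C_x = 14  [[BA ⟂ BC ⇒ 1x+2y-35=0] ∩ [|C−(17, 9)|²=45/4]]
2. C_y = 21/2  [[BA ⟂ BC ⇒ 1x+2y-35=0] ∩ [|C−(17, 9)|²=45/4]]
   so C = (14, 21/2)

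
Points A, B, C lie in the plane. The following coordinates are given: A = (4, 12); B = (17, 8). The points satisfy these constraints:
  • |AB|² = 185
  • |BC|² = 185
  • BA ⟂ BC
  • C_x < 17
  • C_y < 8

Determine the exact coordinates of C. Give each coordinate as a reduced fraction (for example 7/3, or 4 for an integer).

1. C_x = 13  [[BA ⟂ BC ⇒ -13x+4y+189=0] ∩ [|C−(17, 8)|²=185]]
2. C_y = -5  [[BA ⟂ BC ⇒ -13x+4y+189=0] ∩ [|C−(17, 8)|²=185]]
   so C = (13, -5)

C = (13, -5)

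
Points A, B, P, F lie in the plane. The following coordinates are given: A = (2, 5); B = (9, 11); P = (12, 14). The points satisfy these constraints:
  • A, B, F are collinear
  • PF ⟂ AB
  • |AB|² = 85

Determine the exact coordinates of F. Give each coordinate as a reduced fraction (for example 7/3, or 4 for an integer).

F = (1038/85, 1169/85)

1. F_x = 1038/85  [[A, B, F are collinear ⇒ -6x+7y-23=0] ∩ [PF ⟂ AB ⇒ 7x+6y-168=0]]
2. F_y = 1169/85  [[A, B, F are collinear ⇒ -6x+7y-23=0] ∩ [PF ⟂ AB ⇒ 7x+6y-168=0]]
   so F = (1038/85, 1169/85)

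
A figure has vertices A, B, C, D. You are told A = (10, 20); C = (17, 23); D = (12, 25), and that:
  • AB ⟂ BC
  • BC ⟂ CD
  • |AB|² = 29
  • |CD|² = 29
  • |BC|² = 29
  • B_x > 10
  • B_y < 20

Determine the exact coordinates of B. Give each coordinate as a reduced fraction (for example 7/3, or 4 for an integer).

1. B_x = 15  [[BC ⟂ CD ⇒ 5x-2y-39=0] ∩ [|B−(10, 20)|²=29]]
2. B_y = 18  [[BC ⟂ CD ⇒ 5x-2y-39=0] ∩ [|B−(10, 20)|²=29]]
   so B = (15, 18)

B = (15, 18)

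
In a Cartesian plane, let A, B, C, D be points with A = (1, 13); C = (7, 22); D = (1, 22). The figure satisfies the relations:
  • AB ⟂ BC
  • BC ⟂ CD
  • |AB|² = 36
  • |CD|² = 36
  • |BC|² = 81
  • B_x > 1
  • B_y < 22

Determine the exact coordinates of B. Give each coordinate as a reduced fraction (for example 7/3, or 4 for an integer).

B = (7, 13)

1. B_x = 7  [[BC ⟂ CD ⇒ 6x-42=0] ∩ [|B−(1, 13)|²=36]]
2. B_y = 13  [[BC ⟂ CD ⇒ 6x-42=0] ∩ [|B−(1, 13)|²=36]]
   so B = (7, 13)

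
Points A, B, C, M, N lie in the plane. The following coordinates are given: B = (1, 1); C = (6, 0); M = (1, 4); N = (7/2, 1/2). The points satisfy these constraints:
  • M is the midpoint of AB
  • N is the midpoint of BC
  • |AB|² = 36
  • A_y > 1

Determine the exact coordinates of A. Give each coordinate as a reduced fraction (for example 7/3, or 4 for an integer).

A = (1, 7)

1. A_x = 1  [A = 2·M−B = 2·(1, 4)−(1, 1)]
2. A_y = 7  [A = 2·M−B = 2·(1, 4)−(1, 1)]
   so A = (1, 7)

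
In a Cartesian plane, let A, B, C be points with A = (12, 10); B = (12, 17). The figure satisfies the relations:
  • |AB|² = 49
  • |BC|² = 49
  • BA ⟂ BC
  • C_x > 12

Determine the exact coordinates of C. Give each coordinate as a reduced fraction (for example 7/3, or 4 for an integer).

1. C_x = 19  [[BA ⟂ BC ⇒ -7y+119=0] ∩ [|C−(12, 17)|²=49]]
2. C_y = 17  [[BA ⟂ BC ⇒ -7y+119=0] ∩ [|C−(12, 17)|²=49]]
   so C = (19, 17)

C = (19, 17)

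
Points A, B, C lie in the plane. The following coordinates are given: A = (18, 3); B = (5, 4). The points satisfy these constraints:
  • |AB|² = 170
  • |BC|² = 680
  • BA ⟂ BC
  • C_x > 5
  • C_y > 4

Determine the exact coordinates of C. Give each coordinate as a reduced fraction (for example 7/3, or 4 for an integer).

C = (7, 30)

1. C_x = 7  [[BA ⟂ BC ⇒ 13x-1y-61=0] ∩ [|C−(5, 4)|²=680]]
2. C_y = 30  [[BA ⟂ BC ⇒ 13x-1y-61=0] ∩ [|C−(5, 4)|²=680]]
   so C = (7, 30)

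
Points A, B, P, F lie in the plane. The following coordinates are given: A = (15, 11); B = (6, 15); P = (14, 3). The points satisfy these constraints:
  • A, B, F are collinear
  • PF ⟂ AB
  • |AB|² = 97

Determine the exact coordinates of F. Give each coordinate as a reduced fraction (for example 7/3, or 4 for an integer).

F = (1662/97, 975/97)

1. F_x = 1662/97  [[A, B, F are collinear ⇒ -4x-9y+159=0] ∩ [PF ⟂ AB ⇒ -9x+4y+114=0]]
2. F_y = 975/97  [[A, B, F are collinear ⇒ -4x-9y+159=0] ∩ [PF ⟂ AB ⇒ -9x+4y+114=0]]
   so F = (1662/97, 975/97)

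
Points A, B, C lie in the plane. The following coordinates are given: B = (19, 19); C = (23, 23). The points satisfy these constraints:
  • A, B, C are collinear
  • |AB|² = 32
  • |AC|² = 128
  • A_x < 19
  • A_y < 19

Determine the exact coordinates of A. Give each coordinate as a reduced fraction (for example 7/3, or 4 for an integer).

1. A_x = 15  [[A, B, C are collinear ⇒ -4x+4y=0] ∩ [|A−(19, 19)|²=32]]
2. A_y = 15  [[A, B, C are collinear ⇒ -4x+4y=0] ∩ [|A−(19, 19)|²=32]]
   so A = (15, 15)

A = (15, 15)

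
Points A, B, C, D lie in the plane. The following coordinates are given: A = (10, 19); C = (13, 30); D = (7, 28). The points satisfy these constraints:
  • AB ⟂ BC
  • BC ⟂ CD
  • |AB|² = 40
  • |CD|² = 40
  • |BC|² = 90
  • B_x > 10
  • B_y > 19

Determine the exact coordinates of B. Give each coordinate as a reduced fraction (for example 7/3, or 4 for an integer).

1. B_x = 16  [[BC ⟂ CD ⇒ 6x+2y-138=0] ∩ [|B−(10, 19)|²=40]]
2. B_y = 21  [[BC ⟂ CD ⇒ 6x+2y-138=0] ∩ [|B−(10, 19)|²=40]]
   so B = (16, 21)

B = (16, 21)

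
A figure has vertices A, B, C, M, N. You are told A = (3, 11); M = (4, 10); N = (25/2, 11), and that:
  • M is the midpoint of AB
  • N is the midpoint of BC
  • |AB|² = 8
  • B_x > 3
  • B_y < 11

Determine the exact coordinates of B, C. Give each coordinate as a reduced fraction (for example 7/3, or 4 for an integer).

1. B_x = 5  [B = 2·M−A = 2·(4, 10)−(3, 11)]
2. B_y = 9  [B = 2·M−A = 2·(4, 10)−(3, 11)]
   so B = (5, 9)
3. C_x = 20  [C = 2·N−B = 2·(25/2, 11)−(5, 9)]
4. C_y = 13  [C = 2·N−B = 2·(25/2, 11)−(5, 9)]
   so C = (20, 13)

B = (5, 9)
C = (20, 13)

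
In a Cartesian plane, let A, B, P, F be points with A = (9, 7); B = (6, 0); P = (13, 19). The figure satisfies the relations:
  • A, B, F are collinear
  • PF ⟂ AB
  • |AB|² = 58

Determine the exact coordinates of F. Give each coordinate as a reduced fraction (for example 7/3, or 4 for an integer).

F = (405/29, 539/29)

1. F_x = 405/29  [[A, B, F are collinear ⇒ 7x-3y-42=0] ∩ [PF ⟂ AB ⇒ -3x-7y+172=0]]
2. F_y = 539/29  [[A, B, F are collinear ⇒ 7x-3y-42=0] ∩ [PF ⟂ AB ⇒ -3x-7y+172=0]]
   so F = (405/29, 539/29)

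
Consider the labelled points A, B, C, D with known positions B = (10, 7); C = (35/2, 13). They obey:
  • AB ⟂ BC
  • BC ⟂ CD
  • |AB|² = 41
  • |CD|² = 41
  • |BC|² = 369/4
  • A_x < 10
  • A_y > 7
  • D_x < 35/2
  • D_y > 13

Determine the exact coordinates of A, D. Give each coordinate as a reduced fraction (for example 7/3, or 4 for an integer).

A = (6, 12)
D = (27/2, 18)

1. A_x = 6  [[AB ⟂ BC ⇒ -15/2x-6y+117=0] ∩ [|A−(10, 7)|²=41]]
2. A_y = 12  [[AB ⟂ BC ⇒ -15/2x-6y+117=0] ∩ [|A−(10, 7)|²=41]]
   so A = (6, 12)
3. D_x = 27/2  [[BC ⟂ CD ⇒ 15/2x+6y-837/4=0] ∩ [|D−(35/2, 13)|²=41]]
4. D_y = 18  [[BC ⟂ CD ⇒ 15/2x+6y-837/4=0] ∩ [|D−(35/2, 13)|²=41]]
   so D = (27/2, 18)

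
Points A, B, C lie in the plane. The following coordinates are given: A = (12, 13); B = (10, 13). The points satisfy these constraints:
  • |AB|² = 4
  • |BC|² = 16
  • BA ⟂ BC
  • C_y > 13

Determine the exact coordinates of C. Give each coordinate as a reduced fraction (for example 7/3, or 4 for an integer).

1. C_x = 10  [[BA ⟂ BC ⇒ 2x-20=0] ∩ [|C−(10, 13)|²=16]]
2. C_y = 17  [[BA ⟂ BC ⇒ 2x-20=0] ∩ [|C−(10, 13)|²=16]]
   so C = (10, 17)

C = (10, 17)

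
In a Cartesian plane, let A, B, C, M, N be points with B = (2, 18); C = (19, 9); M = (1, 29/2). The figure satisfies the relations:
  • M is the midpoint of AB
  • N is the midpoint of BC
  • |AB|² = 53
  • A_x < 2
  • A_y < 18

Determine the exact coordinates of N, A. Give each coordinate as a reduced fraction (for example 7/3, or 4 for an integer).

N = (21/2, 27/2)
A = (0, 11)

1. A_x = 0  [A = 2·M−B = 2·(1, 29/2)−(2, 18)]
2. A_y = 11  [A = 2·M−B = 2·(1, 29/2)−(2, 18)]
   so A = (0, 11)
3. N_x = 21/2  [2·N = B+C = (2, 18)+(19, 9)]
4. N_y = 27/2  [2·N = B+C = (2, 18)+(19, 9)]
   so N = (21/2, 27/2)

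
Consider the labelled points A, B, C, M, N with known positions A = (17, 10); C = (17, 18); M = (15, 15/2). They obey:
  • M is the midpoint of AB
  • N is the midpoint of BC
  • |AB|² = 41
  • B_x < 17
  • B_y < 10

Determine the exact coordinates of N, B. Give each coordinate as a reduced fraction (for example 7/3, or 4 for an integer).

1. B_x = 13  [B = 2·M−A = 2·(15, 15/2)−(17, 10)]
2. B_y = 5  [B = 2·M−A = 2·(15, 15/2)−(17, 10)]
   so B = (13, 5)
3. N_x = 15  [2·N = B+C = (13, 5)+(17, 18)]
4. N_y = 23/2  [2·N = B+C = (13, 5)+(17, 18)]
   so N = (15, 23/2)

N = (15, 23/2)
B = (13, 5)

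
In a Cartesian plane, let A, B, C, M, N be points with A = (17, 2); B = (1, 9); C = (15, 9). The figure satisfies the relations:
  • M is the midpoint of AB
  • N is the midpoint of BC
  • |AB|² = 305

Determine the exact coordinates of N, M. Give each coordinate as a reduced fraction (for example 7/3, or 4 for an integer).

1. M_x = 9  [2·M = A+B = (17, 2)+(1, 9)]
2. M_y = 11/2  [2·M = A+B = (17, 2)+(1, 9)]
   so M = (9, 11/2)
3. N_x = 8  [2·N = B+C = (1, 9)+(15, 9)]
4. N_y = 9  [2·N = B+C = (1, 9)+(15, 9)]
   so N = (8, 9)

N = (8, 9)
M = (9, 11/2)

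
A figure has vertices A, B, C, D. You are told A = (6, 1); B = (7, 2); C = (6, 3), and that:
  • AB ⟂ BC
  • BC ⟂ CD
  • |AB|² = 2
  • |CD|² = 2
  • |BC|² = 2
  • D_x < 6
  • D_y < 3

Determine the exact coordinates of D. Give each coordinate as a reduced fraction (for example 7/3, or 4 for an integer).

D = (5, 2)

1. D_x = 5  [[BC ⟂ CD ⇒ -1x+1y+3=0] ∩ [|D−(6, 3)|²=2]]
2. D_y = 2  [[BC ⟂ CD ⇒ -1x+1y+3=0] ∩ [|D−(6, 3)|²=2]]
   so D = (5, 2)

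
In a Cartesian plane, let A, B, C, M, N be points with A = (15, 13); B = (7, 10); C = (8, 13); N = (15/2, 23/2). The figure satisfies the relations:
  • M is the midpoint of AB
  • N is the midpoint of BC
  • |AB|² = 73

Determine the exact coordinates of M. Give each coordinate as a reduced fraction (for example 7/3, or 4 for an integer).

M = (11, 23/2)

1. M_x = 11  [2·M = A+B = (15, 13)+(7, 10)]
2. M_y = 23/2  [2·M = A+B = (15, 13)+(7, 10)]
   so M = (11, 23/2)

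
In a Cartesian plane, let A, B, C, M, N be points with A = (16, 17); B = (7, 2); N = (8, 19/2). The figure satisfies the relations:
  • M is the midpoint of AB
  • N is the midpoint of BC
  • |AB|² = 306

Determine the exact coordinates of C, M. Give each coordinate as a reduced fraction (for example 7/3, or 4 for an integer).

1. M_x = 23/2  [2·M = A+B = (16, 17)+(7, 2)]
2. M_y = 19/2  [2·M = A+B = (16, 17)+(7, 2)]
   so M = (23/2, 19/2)
3. C_x = 9  [C = 2·N−B = 2·(8, 19/2)−(7, 2)]
4. C_y = 17  [C = 2·N−B = 2·(8, 19/2)−(7, 2)]
   so C = (9, 17)

C = (9, 17)
M = (23/2, 19/2)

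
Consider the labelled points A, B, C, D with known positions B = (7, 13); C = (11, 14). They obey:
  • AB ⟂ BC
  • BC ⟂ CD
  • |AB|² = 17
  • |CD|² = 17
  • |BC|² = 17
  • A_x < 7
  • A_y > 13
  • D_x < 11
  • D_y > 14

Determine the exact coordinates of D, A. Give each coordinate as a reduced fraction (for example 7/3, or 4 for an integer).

D = (10, 18)
A = (6, 17)

1. D_x = 10  [[BC ⟂ CD ⇒ 4x+1y-58=0] ∩ [|D−(11, 14)|²=17]]
2. D_y = 18  [[BC ⟂ CD ⇒ 4x+1y-58=0] ∩ [|D−(11, 14)|²=17]]
   so D = (10, 18)
3. A_x = 6  [[AB ⟂ BC ⇒ -4x-1y+41=0] ∩ [|A−(7, 13)|²=17]]
4. A_y = 17  [[AB ⟂ BC ⇒ -4x-1y+41=0] ∩ [|A−(7, 13)|²=17]]
   so A = (6, 17)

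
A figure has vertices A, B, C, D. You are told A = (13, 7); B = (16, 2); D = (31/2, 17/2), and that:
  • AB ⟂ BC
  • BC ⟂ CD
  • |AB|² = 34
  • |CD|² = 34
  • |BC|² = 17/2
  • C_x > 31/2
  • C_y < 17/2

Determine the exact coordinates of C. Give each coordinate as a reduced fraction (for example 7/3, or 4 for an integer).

C = (37/2, 7/2)

1. C_x = 37/2  [[AB ⟂ BC ⇒ 3x-5y-38=0] ∩ [|C−(31/2, 17/2)|²=34]]
2. C_y = 7/2  [[AB ⟂ BC ⇒ 3x-5y-38=0] ∩ [|C−(31/2, 17/2)|²=34]]
   so C = (37/2, 7/2)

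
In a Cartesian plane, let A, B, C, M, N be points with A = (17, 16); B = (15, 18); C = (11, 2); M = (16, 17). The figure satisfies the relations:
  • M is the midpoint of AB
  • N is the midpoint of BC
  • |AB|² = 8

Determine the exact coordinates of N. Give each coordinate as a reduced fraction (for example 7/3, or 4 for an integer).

1. N_x = 13  [2·N = B+C = (15, 18)+(11, 2)]
2. N_y = 10  [2·N = B+C = (15, 18)+(11, 2)]
   so N = (13, 10)

N = (13, 10)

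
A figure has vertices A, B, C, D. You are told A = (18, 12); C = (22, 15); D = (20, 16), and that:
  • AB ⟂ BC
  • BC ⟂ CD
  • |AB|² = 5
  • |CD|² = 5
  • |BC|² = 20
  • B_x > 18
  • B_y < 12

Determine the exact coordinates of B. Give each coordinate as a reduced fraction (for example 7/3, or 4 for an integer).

B = (20, 11)

1. B_x = 20  [[BC ⟂ CD ⇒ 2x-1y-29=0] ∩ [|B−(18, 12)|²=5]]
2. B_y = 11  [[BC ⟂ CD ⇒ 2x-1y-29=0] ∩ [|B−(18, 12)|²=5]]
   so B = (20, 11)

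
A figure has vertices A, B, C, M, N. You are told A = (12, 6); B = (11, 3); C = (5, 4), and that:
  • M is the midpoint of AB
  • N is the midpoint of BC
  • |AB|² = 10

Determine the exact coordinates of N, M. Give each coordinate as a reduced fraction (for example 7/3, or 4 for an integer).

1. M_x = 23/2  [2·M = A+B = (12, 6)+(11, 3)]
2. M_y = 9/2  [2·M = A+B = (12, 6)+(11, 3)]
   so M = (23/2, 9/2)
3. N_x = 8  [2·N = B+C = (11, 3)+(5, 4)]
4. N_y = 7/2  [2·N = B+C = (11, 3)+(5, 4)]
   so N = (8, 7/2)

N = (8, 7/2)
M = (23/2, 9/2)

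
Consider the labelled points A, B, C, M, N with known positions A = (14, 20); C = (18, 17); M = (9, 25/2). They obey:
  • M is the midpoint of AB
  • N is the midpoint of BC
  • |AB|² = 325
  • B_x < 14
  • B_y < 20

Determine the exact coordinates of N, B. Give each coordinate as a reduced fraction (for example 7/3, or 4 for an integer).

N = (11, 11)
B = (4, 5)

1. B_x = 4  [B = 2·M−A = 2·(9, 25/2)−(14, 20)]
2. B_y = 5  [B = 2·M−A = 2·(9, 25/2)−(14, 20)]
   so B = (4, 5)
3. N_x = 11  [2·N = B+C = (4, 5)+(18, 17)]
4. N_y = 11  [2·N = B+C = (4, 5)+(18, 17)]
   so N = (11, 11)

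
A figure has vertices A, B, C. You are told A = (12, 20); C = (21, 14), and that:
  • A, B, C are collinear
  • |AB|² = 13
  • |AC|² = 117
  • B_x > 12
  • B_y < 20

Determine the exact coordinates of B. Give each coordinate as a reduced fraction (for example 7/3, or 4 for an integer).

1. B_x = 15  [[A, B, C are collinear ⇒ -6x-9y+252=0] ∩ [|B−(12, 20)|²=13]]
2. B_y = 18  [[A, B, C are collinear ⇒ -6x-9y+252=0] ∩ [|B−(12, 20)|²=13]]
   so B = (15, 18)

B = (15, 18)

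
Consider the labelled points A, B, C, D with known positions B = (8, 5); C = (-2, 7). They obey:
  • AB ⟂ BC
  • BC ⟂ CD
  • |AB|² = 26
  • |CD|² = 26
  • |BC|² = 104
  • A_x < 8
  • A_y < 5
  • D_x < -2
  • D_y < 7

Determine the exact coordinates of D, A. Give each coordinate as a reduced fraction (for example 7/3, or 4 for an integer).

1. D_x = -3  [[BC ⟂ CD ⇒ -10x+2y-34=0] ∩ [|D−(-2, 7)|²=26]]
2. D_y = 2  [[BC ⟂ CD ⇒ -10x+2y-34=0] ∩ [|D−(-2, 7)|²=26]]
   so D = (-3, 2)
3. A_x = 7  [[AB ⟂ BC ⇒ 10x-2y-70=0] ∩ [|A−(8, 5)|²=26]]
4. A_y = 0  [[AB ⟂ BC ⇒ 10x-2y-70=0] ∩ [|A−(8, 5)|²=26]]
   so A = (7, 0)

D = (-3, 2)
A = (7, 0)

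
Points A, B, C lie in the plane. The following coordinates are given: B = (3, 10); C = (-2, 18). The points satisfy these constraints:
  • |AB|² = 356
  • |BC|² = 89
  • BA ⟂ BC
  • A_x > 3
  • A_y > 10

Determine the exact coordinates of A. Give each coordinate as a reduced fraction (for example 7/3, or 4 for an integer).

1. A_x = 19  [[BA ⟂ BC ⇒ -5x+8y-65=0] ∩ [|A−(3, 10)|²=356]]
2. A_y = 20  [[BA ⟂ BC ⇒ -5x+8y-65=0] ∩ [|A−(3, 10)|²=356]]
   so A = (19, 20)

A = (19, 20)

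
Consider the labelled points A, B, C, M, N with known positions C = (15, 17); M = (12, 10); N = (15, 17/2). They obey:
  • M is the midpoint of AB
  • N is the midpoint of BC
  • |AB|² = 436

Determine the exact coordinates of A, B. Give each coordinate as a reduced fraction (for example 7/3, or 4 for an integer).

A = (9, 20)
B = (15, 0)

1. B_x = 15  [B = 2·N−C = 2·(15, 17/2)−(15, 17)]
2. B_y = 0  [B = 2·N−C = 2·(15, 17/2)−(15, 17)]
   so B = (15, 0)
3. A_x = 9  [A = 2·M−B = 2·(12, 10)−(15, 0)]
4. A_y = 20  [A = 2·M−B = 2·(12, 10)−(15, 0)]
   so A = (9, 20)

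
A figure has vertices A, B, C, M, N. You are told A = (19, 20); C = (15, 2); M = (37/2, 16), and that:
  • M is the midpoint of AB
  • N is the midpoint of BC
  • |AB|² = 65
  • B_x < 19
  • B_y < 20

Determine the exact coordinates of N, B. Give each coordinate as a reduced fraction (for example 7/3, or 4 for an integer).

N = (33/2, 7)
B = (18, 12)

1. B_x = 18  [B = 2·M−A = 2·(37/2, 16)−(19, 20)]
2. B_y = 12  [B = 2·M−A = 2·(37/2, 16)−(19, 20)]
   so B = (18, 12)
3. N_x = 33/2  [2·N = B+C = (18, 12)+(15, 2)]
4. N_y = 7  [2·N = B+C = (18, 12)+(15, 2)]
   so N = (33/2, 7)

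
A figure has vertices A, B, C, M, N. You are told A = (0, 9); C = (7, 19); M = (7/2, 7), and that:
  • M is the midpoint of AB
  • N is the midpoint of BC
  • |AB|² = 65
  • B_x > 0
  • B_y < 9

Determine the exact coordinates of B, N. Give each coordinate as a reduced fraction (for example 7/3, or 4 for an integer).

1. B_x = 7  [B = 2·M−A = 2·(7/2, 7)−(0, 9)]
2. B_y = 5  [B = 2·M−A = 2·(7/2, 7)−(0, 9)]
   so B = (7, 5)
3. N_x = 7  [2·N = B+C = (7, 5)+(7, 19)]
4. N_y = 12  [2·N = B+C = (7, 5)+(7, 19)]
   so N = (7, 12)

B = (7, 5)
N = (7, 12)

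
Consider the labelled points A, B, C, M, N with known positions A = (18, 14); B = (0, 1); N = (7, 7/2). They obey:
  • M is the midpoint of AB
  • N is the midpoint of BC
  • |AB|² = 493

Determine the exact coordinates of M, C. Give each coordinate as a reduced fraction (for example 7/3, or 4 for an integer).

M = (9, 15/2)
C = (14, 6)

1. M_x = 9  [2·M = A+B = (18, 14)+(0, 1)]
2. M_y = 15/2  [2·M = A+B = (18, 14)+(0, 1)]
   so M = (9, 15/2)
3. C_x = 14  [C = 2·N−B = 2·(7, 7/2)−(0, 1)]
4. C_y = 6  [C = 2·N−B = 2·(7, 7/2)−(0, 1)]
   so C = (14, 6)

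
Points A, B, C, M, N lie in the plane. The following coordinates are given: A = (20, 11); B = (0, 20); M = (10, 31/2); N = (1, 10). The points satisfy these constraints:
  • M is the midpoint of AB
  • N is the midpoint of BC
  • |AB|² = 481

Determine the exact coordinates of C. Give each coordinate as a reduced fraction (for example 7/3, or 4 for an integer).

1. C_x = 2  [C = 2·N−B = 2·(1, 10)−(0, 20)]
2. C_y = 0  [C = 2·N−B = 2·(1, 10)−(0, 20)]
   so C = (2, 0)

C = (2, 0)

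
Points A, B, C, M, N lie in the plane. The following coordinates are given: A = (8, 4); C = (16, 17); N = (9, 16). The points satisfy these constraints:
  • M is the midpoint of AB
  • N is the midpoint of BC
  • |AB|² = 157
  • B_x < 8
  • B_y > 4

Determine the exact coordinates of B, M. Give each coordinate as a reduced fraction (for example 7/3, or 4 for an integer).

1. B_x = 2  [B = 2·N−C = 2·(9, 16)−(16, 17)]
2. B_y = 15  [B = 2·N−C = 2·(9, 16)−(16, 17)]
   so B = (2, 15)
3. M_x = 5  [2·M = A+B = (8, 4)+(2, 15)]
4. M_y = 19/2  [2·M = A+B = (8, 4)+(2, 15)]
   so M = (5, 19/2)

B = (2, 15)
M = (5, 19/2)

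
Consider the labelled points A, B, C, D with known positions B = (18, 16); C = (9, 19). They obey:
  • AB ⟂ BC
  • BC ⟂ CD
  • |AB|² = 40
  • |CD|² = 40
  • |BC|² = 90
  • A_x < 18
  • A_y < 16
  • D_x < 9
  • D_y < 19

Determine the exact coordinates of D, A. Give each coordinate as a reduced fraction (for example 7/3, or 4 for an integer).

D = (7, 13)
A = (16, 10)

1. D_x = 7  [[BC ⟂ CD ⇒ -9x+3y+24=0] ∩ [|D−(9, 19)|²=40]]
2. D_y = 13  [[BC ⟂ CD ⇒ -9x+3y+24=0] ∩ [|D−(9, 19)|²=40]]
   so D = (7, 13)
3. A_x = 16  [[AB ⟂ BC ⇒ 9x-3y-114=0] ∩ [|A−(18, 16)|²=40]]
4. A_y = 10  [[AB ⟂ BC ⇒ 9x-3y-114=0] ∩ [|A−(18, 16)|²=40]]
   so A = (16, 10)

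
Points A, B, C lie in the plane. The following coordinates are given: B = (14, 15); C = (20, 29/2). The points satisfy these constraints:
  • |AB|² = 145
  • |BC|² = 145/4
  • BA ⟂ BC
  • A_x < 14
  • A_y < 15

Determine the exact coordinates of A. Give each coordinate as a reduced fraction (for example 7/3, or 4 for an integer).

A = (13, 3)

1. A_x = 13  [[BA ⟂ BC ⇒ 6x-1/2y-153/2=0] ∩ [|A−(14, 15)|²=145]]
2. A_y = 3  [[BA ⟂ BC ⇒ 6x-1/2y-153/2=0] ∩ [|A−(14, 15)|²=145]]
   so A = (13, 3)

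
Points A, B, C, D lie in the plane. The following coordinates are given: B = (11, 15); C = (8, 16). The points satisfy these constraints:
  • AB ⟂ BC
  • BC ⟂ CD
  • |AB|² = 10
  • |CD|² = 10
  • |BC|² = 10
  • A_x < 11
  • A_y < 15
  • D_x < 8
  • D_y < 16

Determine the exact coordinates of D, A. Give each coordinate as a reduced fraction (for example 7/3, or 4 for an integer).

D = (7, 13)
A = (10, 12)

1. D_x = 7  [[BC ⟂ CD ⇒ -3x+1y+8=0] ∩ [|D−(8, 16)|²=10]]
2. D_y = 13  [[BC ⟂ CD ⇒ -3x+1y+8=0] ∩ [|D−(8, 16)|²=10]]
   so D = (7, 13)
3. A_x = 10  [[AB ⟂ BC ⇒ 3x-1y-18=0] ∩ [|A−(11, 15)|²=10]]
4. A_y = 12  [[AB ⟂ BC ⇒ 3x-1y-18=0] ∩ [|A−(11, 15)|²=10]]
   so A = (10, 12)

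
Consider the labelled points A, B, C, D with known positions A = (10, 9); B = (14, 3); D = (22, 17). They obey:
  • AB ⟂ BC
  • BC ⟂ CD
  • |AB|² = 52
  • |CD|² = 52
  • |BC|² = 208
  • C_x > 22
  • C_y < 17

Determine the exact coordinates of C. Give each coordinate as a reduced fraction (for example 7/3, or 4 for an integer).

C = (26, 11)

1. C_x = 26  [[AB ⟂ BC ⇒ 4x-6y-38=0] ∩ [|C−(22, 17)|²=52]]
2. C_y = 11  [[AB ⟂ BC ⇒ 4x-6y-38=0] ∩ [|C−(22, 17)|²=52]]
   so C = (26, 11)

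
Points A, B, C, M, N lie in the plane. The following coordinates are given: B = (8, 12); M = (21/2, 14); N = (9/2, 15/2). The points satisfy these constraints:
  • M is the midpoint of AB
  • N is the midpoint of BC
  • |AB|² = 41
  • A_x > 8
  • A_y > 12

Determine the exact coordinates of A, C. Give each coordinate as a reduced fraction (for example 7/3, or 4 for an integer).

A = (13, 16)
C = (1, 3)

1. A_x = 13  [A = 2·M−B = 2·(21/2, 14)−(8, 12)]
2. A_y = 16  [A = 2·M−B = 2·(21/2, 14)−(8, 12)]
   so A = (13, 16)
3. C_x = 1  [C = 2·N−B = 2·(9/2, 15/2)−(8, 12)]
4. C_y = 3  [C = 2·N−B = 2·(9/2, 15/2)−(8, 12)]
   so C = (1, 3)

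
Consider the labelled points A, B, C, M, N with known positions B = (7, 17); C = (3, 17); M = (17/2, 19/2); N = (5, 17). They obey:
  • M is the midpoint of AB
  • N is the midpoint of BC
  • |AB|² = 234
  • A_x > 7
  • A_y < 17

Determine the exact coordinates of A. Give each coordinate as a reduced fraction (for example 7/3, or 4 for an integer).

A = (10, 2)

1. A_x = 10  [A = 2·M−B = 2·(17/2, 19/2)−(7, 17)]
2. A_y = 2  [A = 2·M−B = 2·(17/2, 19/2)−(7, 17)]
   so A = (10, 2)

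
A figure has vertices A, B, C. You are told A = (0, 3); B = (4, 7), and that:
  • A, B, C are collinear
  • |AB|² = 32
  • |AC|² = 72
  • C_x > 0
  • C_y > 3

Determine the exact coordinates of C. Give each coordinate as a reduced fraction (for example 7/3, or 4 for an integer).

1. C_x = 6  [[A, B, C are collinear ⇒ -4x+4y-12=0] ∩ [|C−(0, 3)|²=72]]
2. C_y = 9  [[A, B, C are collinear ⇒ -4x+4y-12=0] ∩ [|C−(0, 3)|²=72]]
   so C = (6, 9)

C = (6, 9)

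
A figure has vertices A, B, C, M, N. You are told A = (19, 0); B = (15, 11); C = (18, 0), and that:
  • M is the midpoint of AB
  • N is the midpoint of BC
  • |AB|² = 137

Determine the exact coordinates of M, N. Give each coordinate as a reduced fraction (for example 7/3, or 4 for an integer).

M = (17, 11/2)
N = (33/2, 11/2)

1. M_x = 17  [2·M = A+B = (19, 0)+(15, 11)]
2. M_y = 11/2  [2·M = A+B = (19, 0)+(15, 11)]
   so M = (17, 11/2)
3. N_x = 33/2  [2·N = B+C = (15, 11)+(18, 0)]
4. N_y = 11/2  [2·N = B+C = (15, 11)+(18, 0)]
   so N = (33/2, 11/2)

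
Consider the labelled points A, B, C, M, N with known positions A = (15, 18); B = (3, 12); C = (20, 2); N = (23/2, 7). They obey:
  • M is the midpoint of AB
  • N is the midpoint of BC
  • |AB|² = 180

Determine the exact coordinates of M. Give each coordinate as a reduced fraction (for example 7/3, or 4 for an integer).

M = (9, 15)

1. M_x = 9  [2·M = A+B = (15, 18)+(3, 12)]
2. M_y = 15  [2·M = A+B = (15, 18)+(3, 12)]
   so M = (9, 15)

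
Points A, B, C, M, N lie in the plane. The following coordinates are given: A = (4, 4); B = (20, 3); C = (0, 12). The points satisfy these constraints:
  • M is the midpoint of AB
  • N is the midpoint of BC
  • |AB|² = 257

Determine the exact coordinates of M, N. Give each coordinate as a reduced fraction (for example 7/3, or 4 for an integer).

M = (12, 7/2)
N = (10, 15/2)

1. M_x = 12  [2·M = A+B = (4, 4)+(20, 3)]
2. M_y = 7/2  [2·M = A+B = (4, 4)+(20, 3)]
   so M = (12, 7/2)
3. N_x = 10  [2·N = B+C = (20, 3)+(0, 12)]
4. N_y = 15/2  [2·N = B+C = (20, 3)+(0, 12)]
   so N = (10, 15/2)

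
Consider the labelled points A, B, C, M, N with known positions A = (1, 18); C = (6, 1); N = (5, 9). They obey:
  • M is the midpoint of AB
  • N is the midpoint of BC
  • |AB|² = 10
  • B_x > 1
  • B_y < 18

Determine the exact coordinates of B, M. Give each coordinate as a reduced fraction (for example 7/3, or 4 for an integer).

1. B_x = 4  [B = 2·N−C = 2·(5, 9)−(6, 1)]
2. B_y = 17  [B = 2·N−C = 2·(5, 9)−(6, 1)]
   so B = (4, 17)
3. M_x = 5/2  [2·M = A+B = (1, 18)+(4, 17)]
4. M_y = 35/2  [2·M = A+B = (1, 18)+(4, 17)]
   so M = (5/2, 35/2)

B = (4, 17)
M = (5/2, 35/2)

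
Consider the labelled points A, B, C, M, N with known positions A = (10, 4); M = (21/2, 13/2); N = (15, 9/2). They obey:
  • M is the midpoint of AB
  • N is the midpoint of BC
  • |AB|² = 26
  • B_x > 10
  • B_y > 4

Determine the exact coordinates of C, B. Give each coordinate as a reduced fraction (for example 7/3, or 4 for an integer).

1. B_x = 11  [B = 2·M−A = 2·(21/2, 13/2)−(10, 4)]
2. B_y = 9  [B = 2·M−A = 2·(21/2, 13/2)−(10, 4)]
   so B = (11, 9)
3. C_x = 19  [C = 2·N−B = 2·(15, 9/2)−(11, 9)]
4. C_y = 0  [C = 2·N−B = 2·(15, 9/2)−(11, 9)]
   so C = (19, 0)

C = (19, 0)
B = (11, 9)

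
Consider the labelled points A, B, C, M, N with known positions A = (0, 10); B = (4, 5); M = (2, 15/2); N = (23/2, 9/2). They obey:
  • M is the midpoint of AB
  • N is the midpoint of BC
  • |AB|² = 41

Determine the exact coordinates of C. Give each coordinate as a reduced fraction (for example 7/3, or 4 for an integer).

C = (19, 4)

1. C_x = 19  [C = 2·N−B = 2·(23/2, 9/2)−(4, 5)]
2. C_y = 4  [C = 2·N−B = 2·(23/2, 9/2)−(4, 5)]
   so C = (19, 4)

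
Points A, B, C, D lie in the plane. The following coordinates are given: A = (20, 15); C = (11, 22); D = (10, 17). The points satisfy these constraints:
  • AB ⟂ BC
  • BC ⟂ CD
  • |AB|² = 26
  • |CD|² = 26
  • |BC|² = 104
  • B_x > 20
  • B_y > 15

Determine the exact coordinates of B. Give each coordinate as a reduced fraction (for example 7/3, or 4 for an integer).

1. B_x = 21  [[BC ⟂ CD ⇒ 1x+5y-121=0] ∩ [|B−(20, 15)|²=26]]
2. B_y = 20  [[BC ⟂ CD ⇒ 1x+5y-121=0] ∩ [|B−(20, 15)|²=26]]
   so B = (21, 20)

B = (21, 20)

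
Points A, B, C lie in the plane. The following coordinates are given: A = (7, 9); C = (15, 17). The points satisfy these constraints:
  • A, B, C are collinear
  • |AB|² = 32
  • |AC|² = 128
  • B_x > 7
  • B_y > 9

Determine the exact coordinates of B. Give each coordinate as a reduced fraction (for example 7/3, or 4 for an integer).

1. B_x = 11  [[A, B, C are collinear ⇒ 8x-8y+16=0] ∩ [|B−(7, 9)|²=32]]
2. B_y = 13  [[A, B, C are collinear ⇒ 8x-8y+16=0] ∩ [|B−(7, 9)|²=32]]
   so B = (11, 13)

B = (11, 13)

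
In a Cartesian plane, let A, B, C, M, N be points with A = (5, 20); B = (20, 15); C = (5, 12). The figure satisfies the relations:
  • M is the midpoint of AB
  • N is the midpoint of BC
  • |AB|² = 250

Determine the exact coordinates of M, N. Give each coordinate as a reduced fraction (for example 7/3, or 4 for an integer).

M = (25/2, 35/2)
N = (25/2, 27/2)

1. M_x = 25/2  [2·M = A+B = (5, 20)+(20, 15)]
2. M_y = 35/2  [2·M = A+B = (5, 20)+(20, 15)]
   so M = (25/2, 35/2)
3. N_x = 25/2  [2·N = B+C = (20, 15)+(5, 12)]
4. N_y = 27/2  [2·N = B+C = (20, 15)+(5, 12)]
   so N = (25/2, 27/2)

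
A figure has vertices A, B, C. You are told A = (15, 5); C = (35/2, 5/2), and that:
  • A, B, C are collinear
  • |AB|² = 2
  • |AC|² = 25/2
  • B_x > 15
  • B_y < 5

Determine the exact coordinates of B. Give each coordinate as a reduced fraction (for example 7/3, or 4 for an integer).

1. B_x = 16  [[A, B, C are collinear ⇒ -5/2x-5/2y+50=0] ∩ [|B−(15, 5)|²=2]]
2. B_y = 4  [[A, B, C are collinear ⇒ -5/2x-5/2y+50=0] ∩ [|B−(15, 5)|²=2]]
   so B = (16, 4)

B = (16, 4)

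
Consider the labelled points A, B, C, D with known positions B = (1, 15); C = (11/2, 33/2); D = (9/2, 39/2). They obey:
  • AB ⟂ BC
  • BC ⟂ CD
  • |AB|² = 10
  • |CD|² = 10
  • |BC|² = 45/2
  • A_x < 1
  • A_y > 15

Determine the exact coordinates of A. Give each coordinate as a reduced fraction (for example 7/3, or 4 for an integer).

A = (0, 18)

1. A_x = 0  [[AB ⟂ BC ⇒ -9/2x-3/2y+27=0] ∩ [|A−(1, 15)|²=10]]
2. A_y = 18  [[AB ⟂ BC ⇒ -9/2x-3/2y+27=0] ∩ [|A−(1, 15)|²=10]]
   so A = (0, 18)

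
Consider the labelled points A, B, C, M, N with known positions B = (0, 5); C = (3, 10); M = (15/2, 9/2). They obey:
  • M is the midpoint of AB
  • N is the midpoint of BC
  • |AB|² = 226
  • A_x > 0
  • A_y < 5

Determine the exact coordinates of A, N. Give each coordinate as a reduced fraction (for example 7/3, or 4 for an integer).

A = (15, 4)
N = (3/2, 15/2)

1. A_x = 15  [A = 2·M−B = 2·(15/2, 9/2)−(0, 5)]
2. A_y = 4  [A = 2·M−B = 2·(15/2, 9/2)−(0, 5)]
   so A = (15, 4)
3. N_x = 3/2  [2·N = B+C = (0, 5)+(3, 10)]
4. N_y = 15/2  [2·N = B+C = (0, 5)+(3, 10)]
   so N = (3/2, 15/2)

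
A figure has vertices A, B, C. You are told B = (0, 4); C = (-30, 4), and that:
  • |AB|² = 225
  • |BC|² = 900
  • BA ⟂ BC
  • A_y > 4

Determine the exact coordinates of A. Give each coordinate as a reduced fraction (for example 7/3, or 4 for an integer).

1. A_x = 0  [[BA ⟂ BC ⇒ -30x=0] ∩ [|A−(0, 4)|²=225]]
2. A_y = 19  [[BA ⟂ BC ⇒ -30x=0] ∩ [|A−(0, 4)|²=225]]
   so A = (0, 19)

A = (0, 19)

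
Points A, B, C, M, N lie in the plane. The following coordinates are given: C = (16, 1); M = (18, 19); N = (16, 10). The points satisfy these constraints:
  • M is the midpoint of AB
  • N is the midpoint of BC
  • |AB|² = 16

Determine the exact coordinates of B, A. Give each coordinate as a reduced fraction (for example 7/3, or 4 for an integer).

B = (16, 19)
A = (20, 19)

1. B_x = 16  [B = 2·N−C = 2·(16, 10)−(16, 1)]
2. B_y = 19  [B = 2·N−C = 2·(16, 10)−(16, 1)]
   so B = (16, 19)
3. A_x = 20  [A = 2·M−B = 2·(18, 19)−(16, 19)]
4. A_y = 19  [A = 2·M−B = 2·(18, 19)−(16, 19)]
   so A = (20, 19)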